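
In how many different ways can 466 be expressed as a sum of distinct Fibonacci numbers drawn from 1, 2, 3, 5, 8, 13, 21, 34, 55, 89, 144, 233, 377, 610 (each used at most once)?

10

466 = 377+89 = 377+55+34 = 233+144+89 = 377+55+21+13 = … (6 more), for 10 in all.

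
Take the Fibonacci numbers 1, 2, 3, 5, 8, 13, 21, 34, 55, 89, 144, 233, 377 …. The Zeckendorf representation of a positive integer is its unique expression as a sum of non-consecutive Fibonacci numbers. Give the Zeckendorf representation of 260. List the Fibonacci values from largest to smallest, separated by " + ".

233 ≤ 260 < 377, so take 233; remainder 27
21 ≤ 27 < 34, so take 21; remainder 6
5 ≤ 6 < 8, so take 5; remainder 1
1 ≤ 1 < 2, so take 1; remainder 0
So 260 = 233 + 21 + 5 + 1, with no two terms consecutive in the sequence.

233 + 21 + 5 + 1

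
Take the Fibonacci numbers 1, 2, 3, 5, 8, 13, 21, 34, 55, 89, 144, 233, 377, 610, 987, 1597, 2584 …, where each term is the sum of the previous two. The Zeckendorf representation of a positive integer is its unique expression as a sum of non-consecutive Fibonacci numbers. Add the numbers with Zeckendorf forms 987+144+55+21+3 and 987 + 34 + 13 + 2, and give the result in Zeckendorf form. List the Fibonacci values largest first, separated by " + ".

The two numbers are 1210 and 1036, so their sum is 2246.
Greedily peel off the largest Fibonacci term at each step:
take 1597 (≤ 2246); 2246 − 1597 = 649
take 610 (≤ 649); 649 − 610 = 39
take 34 (≤ 39); 39 − 34 = 5
take 5 (≤ 5); 5 − 5 = 0

1597 + 610 + 34 + 5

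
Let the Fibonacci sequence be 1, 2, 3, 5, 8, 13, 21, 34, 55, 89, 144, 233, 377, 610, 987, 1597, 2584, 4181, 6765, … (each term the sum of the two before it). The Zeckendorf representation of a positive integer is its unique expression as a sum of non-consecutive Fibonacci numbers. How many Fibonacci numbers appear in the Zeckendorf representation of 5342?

6

Greedily peel off the largest Fibonacci term at each step:
5342: greatest Fibonacci not exceeding it is 4181, leaving 1161
1161: greatest Fibonacci not exceeding it is 987, leaving 174
174: greatest Fibonacci not exceeding it is 144, leaving 30
30: greatest Fibonacci not exceeding it is 21, leaving 9
9: greatest Fibonacci not exceeding it is 8, leaving 1
1: greatest Fibonacci not exceeding it is 1, leaving 0
5342 = 4181 + 987 + 144 + 21 + 8 + 1, which has 6 terms.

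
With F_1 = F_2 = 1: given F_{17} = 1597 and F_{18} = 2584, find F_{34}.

By the doubling identity F_{2k} = F_k(2F_{k+1} − F_k): F_{34} = 1597·(2·2584 − 1597) = 1597·3571 = 5702887.

5702887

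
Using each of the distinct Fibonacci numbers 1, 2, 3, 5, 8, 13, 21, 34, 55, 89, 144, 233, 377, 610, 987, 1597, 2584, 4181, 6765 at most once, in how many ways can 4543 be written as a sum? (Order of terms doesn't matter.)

Starting from the Zeckendorf form and repeatedly splitting a term F_k into F_{k−1} + F_{k−2} (when neither is already used) reaches every representation.
4543 = 4181+233+89+34+5+1 = 4181+233+89+34+3+2+1 = 4181+233+89+21+13+5+1 = … (33 more), for 36 in all.

36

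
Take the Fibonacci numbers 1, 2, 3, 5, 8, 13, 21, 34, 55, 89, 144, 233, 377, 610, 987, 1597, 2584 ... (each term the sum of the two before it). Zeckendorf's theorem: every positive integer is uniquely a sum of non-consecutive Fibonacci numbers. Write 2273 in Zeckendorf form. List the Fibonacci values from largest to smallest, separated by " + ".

Greedily peel off the largest Fibonacci term at each step:
2273: greatest Fibonacci not exceeding it is 1597, leaving 676
676: greatest Fibonacci not exceeding it is 610, leaving 66
66: greatest Fibonacci not exceeding it is 55, leaving 11
11: greatest Fibonacci not exceeding it is 8, leaving 3
3: greatest Fibonacci not exceeding it is 3, leaving 0
So 2273 = 1597 + 610 + 55 + 8 + 3, with no two terms consecutive in the sequence.

1597 + 610 + 55 + 8 + 3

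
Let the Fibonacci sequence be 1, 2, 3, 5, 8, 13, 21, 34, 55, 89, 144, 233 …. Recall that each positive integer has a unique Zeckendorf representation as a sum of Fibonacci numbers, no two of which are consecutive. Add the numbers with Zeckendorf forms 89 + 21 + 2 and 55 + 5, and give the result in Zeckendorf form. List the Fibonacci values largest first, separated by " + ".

The two numbers are 112 and 60, so their sum is 172.
144 ≤ 172 < 233, so take 144; remainder 28
21 ≤ 28 < 34, so take 21; remainder 7
5 ≤ 7 < 8, so take 5; remainder 2
2 ≤ 2 < 3, so take 2; remainder 0

144 + 21 + 5 + 2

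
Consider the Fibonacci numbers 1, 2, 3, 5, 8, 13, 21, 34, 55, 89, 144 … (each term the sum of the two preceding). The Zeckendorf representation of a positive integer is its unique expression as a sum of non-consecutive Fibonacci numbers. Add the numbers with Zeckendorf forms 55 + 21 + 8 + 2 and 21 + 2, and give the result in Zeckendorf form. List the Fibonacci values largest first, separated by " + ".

89 + 13 + 5 + 2

The two numbers are 86 and 23, so their sum is 109.
subtract 89 from 109: 20 remains
subtract 13 from 20: 7 remains
subtract 5 from 7: 2 remains
subtract 2 from 2: 0 remains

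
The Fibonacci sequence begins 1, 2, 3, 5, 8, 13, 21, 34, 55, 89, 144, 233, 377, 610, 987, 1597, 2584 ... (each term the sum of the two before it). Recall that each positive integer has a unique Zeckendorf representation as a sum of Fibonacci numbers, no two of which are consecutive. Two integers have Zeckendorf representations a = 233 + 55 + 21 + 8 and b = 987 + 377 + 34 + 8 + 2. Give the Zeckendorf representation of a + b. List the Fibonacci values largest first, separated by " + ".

1597 + 89 + 34 + 5

The two numbers are 317 and 1408, so their sum is 1725.
1597 ≤ 1725 < 2584, so take 1597; remainder 128
89 ≤ 128 < 144, so take 89; remainder 39
34 ≤ 39 < 55, so take 34; remainder 5
5 ≤ 5 < 8, so take 5; remainder 0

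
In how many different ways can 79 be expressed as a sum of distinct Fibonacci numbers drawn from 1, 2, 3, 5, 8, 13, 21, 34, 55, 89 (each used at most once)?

8

79 = 55+21+3 = 55+21+2+1 = 55+13+8+3 = 55+13+8+2+1 = 34+21+13+8+3 = … (3 more), for 8 in all.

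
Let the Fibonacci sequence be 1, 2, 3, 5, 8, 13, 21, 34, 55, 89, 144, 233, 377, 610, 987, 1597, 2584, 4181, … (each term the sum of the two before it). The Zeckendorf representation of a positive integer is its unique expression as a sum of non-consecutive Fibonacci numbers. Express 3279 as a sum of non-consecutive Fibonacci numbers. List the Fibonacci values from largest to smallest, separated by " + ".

largest Fibonacci ≤ 3279 is 2584; 3279 − 2584 = 695
largest Fibonacci ≤ 695 is 610; 695 − 610 = 85
largest Fibonacci ≤ 85 is 55; 85 − 55 = 30
largest Fibonacci ≤ 30 is 21; 30 − 21 = 9
largest Fibonacci ≤ 9 is 8; 9 − 8 = 1
largest Fibonacci ≤ 1 is 1; 1 − 1 = 0
So 3279 = 2584 + 610 + 55 + 21 + 8 + 1, with no two terms consecutive in the sequence.

2584 + 610 + 55 + 21 + 8 + 1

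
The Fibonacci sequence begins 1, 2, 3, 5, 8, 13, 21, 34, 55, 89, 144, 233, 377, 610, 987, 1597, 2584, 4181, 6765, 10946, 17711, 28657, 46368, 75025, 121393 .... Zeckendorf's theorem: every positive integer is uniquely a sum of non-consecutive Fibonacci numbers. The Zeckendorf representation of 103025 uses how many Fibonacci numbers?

75025 ≤ 103025 < 121393, so take 75025; remainder 28000
17711 ≤ 28000 < 28657, so take 17711; remainder 10289
6765 ≤ 10289 < 10946, so take 6765; remainder 3524
2584 ≤ 3524 < 4181, so take 2584; remainder 940
610 ≤ 940 < 987, so take 610; remainder 330
233 ≤ 330 < 377, so take 233; remainder 97
89 ≤ 97 < 144, so take 89; remainder 8
8 ≤ 8 < 13, so take 8; remainder 0
103025 = 75025 + 17711 + 6765 + 2584 + 610 + 233 + 89 + 8, which has 8 terms.

8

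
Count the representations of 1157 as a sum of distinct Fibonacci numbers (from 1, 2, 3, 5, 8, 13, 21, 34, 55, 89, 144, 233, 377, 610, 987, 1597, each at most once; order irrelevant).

Starting from the Zeckendorf form and repeatedly splitting a term F_k into F_{k−1} + F_{k−2} (when neither is already used) reaches every representation.
1157 = 987+144+21+5 = 987+144+21+3+2 = 987+144+13+8+5 = 987+89+55+21+5 = … (22 more), for 26 in all.

26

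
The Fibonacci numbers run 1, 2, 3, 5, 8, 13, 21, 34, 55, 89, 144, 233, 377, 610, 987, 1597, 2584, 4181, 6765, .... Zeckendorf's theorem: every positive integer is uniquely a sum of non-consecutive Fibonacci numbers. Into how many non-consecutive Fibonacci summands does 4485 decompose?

take 4181 (≤ 4485); 4485 − 4181 = 304
take 233 (≤ 304); 304 − 233 = 71
take 55 (≤ 71); 71 − 55 = 16
take 13 (≤ 16); 16 − 13 = 3
take 3 (≤ 3); 3 − 3 = 0
4485 = 4181 + 233 + 55 + 13 + 3, which has 5 terms.

5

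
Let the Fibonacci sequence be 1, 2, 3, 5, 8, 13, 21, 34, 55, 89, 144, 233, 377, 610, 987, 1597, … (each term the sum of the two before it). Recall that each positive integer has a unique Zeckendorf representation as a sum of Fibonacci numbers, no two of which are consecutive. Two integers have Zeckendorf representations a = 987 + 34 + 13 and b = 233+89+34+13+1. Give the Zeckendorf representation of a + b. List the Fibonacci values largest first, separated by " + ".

The two numbers are 1034 and 370, so their sum is 1404.
Greedy algorithm:
987 ≤ 1404 < 1597, so take 987; remainder 417
377 ≤ 417 < 610, so take 377; remainder 40
34 ≤ 40 < 55, so take 34; remainder 6
5 ≤ 6 < 8, so take 5; remainder 1
1 ≤ 1 < 2, so take 1; remainder 0

987 + 377 + 34 + 5 + 1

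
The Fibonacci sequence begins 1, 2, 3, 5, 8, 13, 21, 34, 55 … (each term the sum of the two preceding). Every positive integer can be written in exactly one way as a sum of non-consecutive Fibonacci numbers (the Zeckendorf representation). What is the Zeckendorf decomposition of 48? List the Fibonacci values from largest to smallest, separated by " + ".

34 + 13 + 1

Repeatedly subtract the largest Fibonacci number that fits:
48: greatest Fibonacci not exceeding it is 34, leaving 14
14: greatest Fibonacci not exceeding it is 13, leaving 1
1: greatest Fibonacci not exceeding it is 1, leaving 0
So 48 = 34 + 13 + 1, with no two terms consecutive in the sequence.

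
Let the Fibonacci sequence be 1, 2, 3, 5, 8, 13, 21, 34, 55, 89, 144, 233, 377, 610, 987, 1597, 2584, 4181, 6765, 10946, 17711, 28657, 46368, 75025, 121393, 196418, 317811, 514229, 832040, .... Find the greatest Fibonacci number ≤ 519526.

514229

514229 ≤ 519526 < 832040, so the largest Fibonacci number not exceeding 519526 is 514229.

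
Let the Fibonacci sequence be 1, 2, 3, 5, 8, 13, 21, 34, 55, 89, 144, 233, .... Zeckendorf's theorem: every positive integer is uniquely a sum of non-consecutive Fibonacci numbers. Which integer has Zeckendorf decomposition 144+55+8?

144+55+8 = 207.

207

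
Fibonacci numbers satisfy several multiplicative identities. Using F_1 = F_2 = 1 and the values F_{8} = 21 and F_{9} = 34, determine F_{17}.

By F_{2k+1} = F_k² + F_{k+1}²: F_{17} = 21² + 34² = 441 + 1156 = 1597.

1597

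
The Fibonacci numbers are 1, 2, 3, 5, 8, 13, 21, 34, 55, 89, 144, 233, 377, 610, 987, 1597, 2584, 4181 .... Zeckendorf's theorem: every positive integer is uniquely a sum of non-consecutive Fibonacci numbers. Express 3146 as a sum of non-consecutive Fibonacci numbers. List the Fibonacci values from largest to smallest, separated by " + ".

2584 + 377 + 144 + 34 + 5 + 2

Greedily peel off the largest Fibonacci term at each step:
take 2584 (≤ 3146); 3146 − 2584 = 562
take 377 (≤ 562); 562 − 377 = 185
take 144 (≤ 185); 185 − 144 = 41
take 34 (≤ 41); 41 − 34 = 7
take 5 (≤ 7); 7 − 5 = 2
take 2 (≤ 2); 2 − 2 = 0
So 3146 = 2584 + 377 + 144 + 34 + 5 + 2, with no two terms consecutive in the sequence.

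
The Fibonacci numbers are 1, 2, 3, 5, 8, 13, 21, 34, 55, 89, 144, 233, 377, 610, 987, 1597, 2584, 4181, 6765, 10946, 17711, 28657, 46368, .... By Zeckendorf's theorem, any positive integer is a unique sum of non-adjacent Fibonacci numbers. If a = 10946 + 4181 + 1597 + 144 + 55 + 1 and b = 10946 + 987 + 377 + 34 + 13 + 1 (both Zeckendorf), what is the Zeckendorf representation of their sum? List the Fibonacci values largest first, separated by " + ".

28657 + 610 + 13 + 2

The two numbers are 16924 and 12358, so their sum is 29282.
Greedy algorithm:
take 28657 (≤ 29282); 29282 − 28657 = 625
take 610 (≤ 625); 625 − 610 = 15
take 13 (≤ 15); 15 − 13 = 2
take 2 (≤ 2); 2 − 2 = 0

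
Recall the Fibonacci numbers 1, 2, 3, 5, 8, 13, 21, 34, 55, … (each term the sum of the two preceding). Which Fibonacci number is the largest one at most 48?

34

34 ≤ 48 < 55, so the largest Fibonacci number not exceeding 48 is 34.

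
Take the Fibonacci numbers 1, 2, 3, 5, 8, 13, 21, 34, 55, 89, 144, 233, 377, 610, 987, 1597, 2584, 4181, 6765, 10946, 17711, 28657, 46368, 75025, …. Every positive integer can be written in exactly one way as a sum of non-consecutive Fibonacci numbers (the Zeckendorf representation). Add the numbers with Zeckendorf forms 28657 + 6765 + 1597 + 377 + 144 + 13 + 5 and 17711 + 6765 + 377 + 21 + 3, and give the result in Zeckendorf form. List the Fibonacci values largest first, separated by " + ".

46368 + 10946 + 4181 + 610 + 233 + 89 + 8

The two numbers are 37558 and 24877, so their sum is 62435.
Repeatedly subtract the largest Fibonacci number that fits:
62435 − 46368 = 16067
16067 − 10946 = 5121
5121 − 4181 = 940
940 − 610 = 330
330 − 233 = 97
97 − 89 = 8
8 − 8 = 0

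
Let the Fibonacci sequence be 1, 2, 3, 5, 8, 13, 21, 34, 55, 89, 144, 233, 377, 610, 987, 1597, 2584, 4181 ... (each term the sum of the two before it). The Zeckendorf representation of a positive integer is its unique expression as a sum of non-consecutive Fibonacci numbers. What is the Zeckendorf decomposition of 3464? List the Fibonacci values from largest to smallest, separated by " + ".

2584 + 610 + 233 + 34 + 3

2584 ≤ 3464 < 4181, so take 2584; remainder 880
610 ≤ 880 < 987, so take 610; remainder 270
233 ≤ 270 < 377, so take 233; remainder 37
34 ≤ 37 < 55, so take 34; remainder 3
3 ≤ 3 < 5, so take 3; remainder 0
So 3464 = 2584 + 610 + 233 + 34 + 3, with no two terms consecutive in the sequence.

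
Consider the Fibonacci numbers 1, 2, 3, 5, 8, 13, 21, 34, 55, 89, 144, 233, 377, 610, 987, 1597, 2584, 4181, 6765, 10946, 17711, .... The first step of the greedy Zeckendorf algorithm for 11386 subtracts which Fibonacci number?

10946 ≤ 11386 < 17711, so the largest Fibonacci number not exceeding 11386 is 10946.

10946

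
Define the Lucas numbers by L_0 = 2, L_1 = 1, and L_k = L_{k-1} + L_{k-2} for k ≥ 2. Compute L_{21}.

24476

Iterating the recurrence up to L_{15} = 1364 and L_{14} = 843:
L_{16} = L_{15} + L_{14} = 1364 + 843 = 2207
L_{17} = L_{16} + L_{15} = 2207 + 1364 = 3571
L_{18} = L_{17} + L_{16} = 3571 + 2207 = 5778
L_{19} = L_{18} + L_{17} = 5778 + 3571 = 9349
L_{20} = L_{19} + L_{18} = 9349 + 5778 = 15127
L_{21} = L_{20} + L_{19} = 15127 + 9349 = 24476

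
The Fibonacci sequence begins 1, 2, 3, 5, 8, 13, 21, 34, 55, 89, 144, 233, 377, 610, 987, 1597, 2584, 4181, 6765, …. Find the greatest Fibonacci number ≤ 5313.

4181

4181 ≤ 5313 < 6765, so the largest Fibonacci number not exceeding 5313 is 4181.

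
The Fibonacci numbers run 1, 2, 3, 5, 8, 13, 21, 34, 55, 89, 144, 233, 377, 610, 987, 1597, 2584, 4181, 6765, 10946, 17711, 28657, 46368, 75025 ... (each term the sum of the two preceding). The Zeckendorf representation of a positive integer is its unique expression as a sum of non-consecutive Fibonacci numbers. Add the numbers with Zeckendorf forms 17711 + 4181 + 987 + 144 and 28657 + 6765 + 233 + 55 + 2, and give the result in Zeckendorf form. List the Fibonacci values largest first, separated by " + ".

The two numbers are 23023 and 35712, so their sum is 58735.
Greedy algorithm:
46368 ≤ 58735 < 75025, so take 46368; remainder 12367
10946 ≤ 12367 < 17711, so take 10946; remainder 1421
987 ≤ 1421 < 1597, so take 987; remainder 434
377 ≤ 434 < 610, so take 377; remainder 57
55 ≤ 57 < 89, so take 55; remainder 2
2 ≤ 2 < 3, so take 2; remainder 0

46368 + 10946 + 987 + 377 + 55 + 2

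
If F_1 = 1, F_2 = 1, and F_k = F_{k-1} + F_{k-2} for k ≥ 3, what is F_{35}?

Iterating the recurrence up to F_{29} = 514229 and F_{28} = 317811:
F_{30} = F_{29} + F_{28} = 514229 + 317811 = 832040
F_{31} = F_{30} + F_{29} = 832040 + 514229 = 1346269
F_{32} = F_{31} + F_{30} = 1346269 + 832040 = 2178309
F_{33} = F_{32} + F_{31} = 2178309 + 1346269 = 3524578
F_{34} = F_{33} + F_{32} = 3524578 + 2178309 = 5702887
F_{35} = F_{34} + F_{33} = 5702887 + 3524578 = 9227465

9227465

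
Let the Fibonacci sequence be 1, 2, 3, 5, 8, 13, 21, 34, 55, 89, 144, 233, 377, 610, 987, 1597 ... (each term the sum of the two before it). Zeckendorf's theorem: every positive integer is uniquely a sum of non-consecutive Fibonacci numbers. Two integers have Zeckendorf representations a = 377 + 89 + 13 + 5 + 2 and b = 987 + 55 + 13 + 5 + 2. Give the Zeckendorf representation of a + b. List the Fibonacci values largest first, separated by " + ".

The two numbers are 486 and 1062, so their sum is 1548.
Greedily peel off the largest Fibonacci term at each step:
987 ≤ 1548 < 1597, so take 987; remainder 561
377 ≤ 561 < 610, so take 377; remainder 184
144 ≤ 184 < 233, so take 144; remainder 40
34 ≤ 40 < 55, so take 34; remainder 6
5 ≤ 6 < 8, so take 5; remainder 1
1 ≤ 1 < 2, so take 1; remainder 0

987 + 377 + 144 + 34 + 5 + 1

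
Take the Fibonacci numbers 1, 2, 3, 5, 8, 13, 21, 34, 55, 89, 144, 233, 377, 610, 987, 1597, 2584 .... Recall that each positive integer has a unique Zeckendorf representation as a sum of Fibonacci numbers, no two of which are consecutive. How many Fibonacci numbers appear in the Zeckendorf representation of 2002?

subtract 1597 from 2002: 405 remains
subtract 377 from 405: 28 remains
subtract 21 from 28: 7 remains
subtract 5 from 7: 2 remains
subtract 2 from 2: 0 remains
2002 = 1597 + 377 + 21 + 5 + 2, which has 5 terms.

5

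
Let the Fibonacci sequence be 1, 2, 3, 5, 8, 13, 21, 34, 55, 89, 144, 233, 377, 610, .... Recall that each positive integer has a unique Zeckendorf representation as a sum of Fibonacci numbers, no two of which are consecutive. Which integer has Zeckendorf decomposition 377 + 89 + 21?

487

377 + 89 + 21 = 487.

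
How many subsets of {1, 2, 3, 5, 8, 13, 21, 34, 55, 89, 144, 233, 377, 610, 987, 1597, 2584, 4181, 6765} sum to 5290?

12

Starting from the Zeckendorf form and repeatedly splitting a term F_k into F_{k−1} + F_{k−2} (when neither is already used) reaches every representation.
5290 = 4181+987+89+21+8+3+1 = 4181+987+55+34+21+8+3+1 = 4181+610+377+89+21+8+3+1 = … (9 more), for 12 in all.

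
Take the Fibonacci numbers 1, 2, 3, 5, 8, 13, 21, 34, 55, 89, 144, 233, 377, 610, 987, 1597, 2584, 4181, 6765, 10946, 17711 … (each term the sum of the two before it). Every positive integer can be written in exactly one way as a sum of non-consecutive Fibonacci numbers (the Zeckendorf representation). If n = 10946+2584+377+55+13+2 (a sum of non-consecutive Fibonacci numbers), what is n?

13977

10946+2584+377+55+13+2 = 13977.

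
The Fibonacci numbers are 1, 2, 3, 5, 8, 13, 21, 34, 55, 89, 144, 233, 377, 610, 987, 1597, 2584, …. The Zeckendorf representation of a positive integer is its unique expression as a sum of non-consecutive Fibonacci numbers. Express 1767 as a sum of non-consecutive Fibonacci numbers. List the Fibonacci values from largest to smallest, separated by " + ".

Greedily peel off the largest Fibonacci term at each step:
1767 − 1597 = 170
170 − 144 = 26
26 − 21 = 5
5 − 5 = 0
So 1767 = 1597 + 144 + 21 + 5, with no two terms consecutive in the sequence.

1597 + 144 + 21 + 5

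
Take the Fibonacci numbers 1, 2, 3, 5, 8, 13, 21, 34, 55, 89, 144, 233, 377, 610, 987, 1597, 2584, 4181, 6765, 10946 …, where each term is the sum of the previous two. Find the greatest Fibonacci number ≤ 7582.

6765 ≤ 7582 < 10946, so the largest Fibonacci number not exceeding 7582 is 6765.

6765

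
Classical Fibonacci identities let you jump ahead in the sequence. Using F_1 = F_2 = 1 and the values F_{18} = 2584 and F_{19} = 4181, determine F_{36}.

By the doubling identity F_{2k} = F_k(2F_{k+1} − F_k): F_{36} = 2584·(2·4181 − 2584) = 2584·5778 = 14930352.

14930352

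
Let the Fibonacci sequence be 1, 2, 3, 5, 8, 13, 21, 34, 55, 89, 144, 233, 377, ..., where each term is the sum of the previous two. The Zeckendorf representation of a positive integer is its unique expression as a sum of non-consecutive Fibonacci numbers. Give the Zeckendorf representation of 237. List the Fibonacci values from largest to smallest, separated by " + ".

233 + 3 + 1

largest Fibonacci ≤ 237 is 233; 237 − 233 = 4
largest Fibonacci ≤ 4 is 3; 4 − 3 = 1
largest Fibonacci ≤ 1 is 1; 1 − 1 = 0
So 237 = 233 + 3 + 1, with no two terms consecutive in the sequence.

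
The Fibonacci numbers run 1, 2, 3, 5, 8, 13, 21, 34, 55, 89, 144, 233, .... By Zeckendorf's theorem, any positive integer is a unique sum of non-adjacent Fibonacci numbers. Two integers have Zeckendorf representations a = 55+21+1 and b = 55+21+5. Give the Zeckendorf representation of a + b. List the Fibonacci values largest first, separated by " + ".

144 + 13 + 1

The two numbers are 77 and 81, so their sum is 158.
subtract 144 from 158: 14 remains
subtract 13 from 14: 1 remains
subtract 1 from 1: 0 remains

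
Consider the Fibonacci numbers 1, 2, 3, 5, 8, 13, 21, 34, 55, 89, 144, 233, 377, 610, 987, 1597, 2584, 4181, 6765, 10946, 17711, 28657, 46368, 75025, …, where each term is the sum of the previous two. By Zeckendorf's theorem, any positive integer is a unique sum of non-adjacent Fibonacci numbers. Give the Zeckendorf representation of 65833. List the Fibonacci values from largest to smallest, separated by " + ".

46368 + 17711 + 1597 + 144 + 13

Greedy algorithm:
subtract 46368 from 65833: 19465 remains
subtract 17711 from 19465: 1754 remains
subtract 1597 from 1754: 157 remains
subtract 144 from 157: 13 remains
subtract 13 from 13: 0 remains
So 65833 = 46368 + 17711 + 1597 + 144 + 13, with no two terms consecutive in the sequence.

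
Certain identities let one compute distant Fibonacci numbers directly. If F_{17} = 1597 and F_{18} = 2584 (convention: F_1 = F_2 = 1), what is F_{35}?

9227465

By F_{2k+1} = F_k² + F_{k+1}²: F_{35} = 1597² + 2584² = 2550409 + 6677056 = 9227465.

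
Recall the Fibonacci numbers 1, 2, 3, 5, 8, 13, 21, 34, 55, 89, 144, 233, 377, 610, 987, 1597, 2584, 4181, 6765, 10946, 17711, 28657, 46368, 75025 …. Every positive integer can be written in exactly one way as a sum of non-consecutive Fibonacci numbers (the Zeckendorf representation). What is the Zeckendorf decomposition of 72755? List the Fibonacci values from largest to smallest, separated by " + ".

46368 + 17711 + 6765 + 1597 + 233 + 55 + 21 + 5

largest Fibonacci ≤ 72755 is 46368; 72755 − 46368 = 26387
largest Fibonacci ≤ 26387 is 17711; 26387 − 17711 = 8676
largest Fibonacci ≤ 8676 is 6765; 8676 − 6765 = 1911
largest Fibonacci ≤ 1911 is 1597; 1911 − 1597 = 314
largest Fibonacci ≤ 314 is 233; 314 − 233 = 81
largest Fibonacci ≤ 81 is 55; 81 − 55 = 26
largest Fibonacci ≤ 26 is 21; 26 − 21 = 5
largest Fibonacci ≤ 5 is 5; 5 − 5 = 0
So 72755 = 46368 + 17711 + 6765 + 1597 + 233 + 55 + 21 + 5, with no two terms consecutive in the sequence.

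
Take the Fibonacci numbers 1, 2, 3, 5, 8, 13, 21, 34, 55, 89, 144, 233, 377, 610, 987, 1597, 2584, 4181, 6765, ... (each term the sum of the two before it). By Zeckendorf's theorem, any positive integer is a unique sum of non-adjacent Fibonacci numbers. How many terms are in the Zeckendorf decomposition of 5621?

largest Fibonacci ≤ 5621 is 4181; 5621 − 4181 = 1440
largest Fibonacci ≤ 1440 is 987; 1440 − 987 = 453
largest Fibonacci ≤ 453 is 377; 453 − 377 = 76
largest Fibonacci ≤ 76 is 55; 76 − 55 = 21
largest Fibonacci ≤ 21 is 21; 21 − 21 = 0
5621 = 4181 + 987 + 377 + 55 + 21, which has 5 terms.

5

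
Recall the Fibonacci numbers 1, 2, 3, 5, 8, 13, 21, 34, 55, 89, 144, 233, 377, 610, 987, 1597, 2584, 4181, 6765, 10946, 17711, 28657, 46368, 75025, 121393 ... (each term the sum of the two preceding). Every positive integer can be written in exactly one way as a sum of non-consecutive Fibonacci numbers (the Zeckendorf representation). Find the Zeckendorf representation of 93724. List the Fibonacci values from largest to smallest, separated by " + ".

93724: greatest Fibonacci not exceeding it is 75025, leaving 18699
18699: greatest Fibonacci not exceeding it is 17711, leaving 988
988: greatest Fibonacci not exceeding it is 987, leaving 1
1: greatest Fibonacci not exceeding it is 1, leaving 0
So 93724 = 75025 + 17711 + 987 + 1, with no two terms consecutive in the sequence.

75025 + 17711 + 987 + 1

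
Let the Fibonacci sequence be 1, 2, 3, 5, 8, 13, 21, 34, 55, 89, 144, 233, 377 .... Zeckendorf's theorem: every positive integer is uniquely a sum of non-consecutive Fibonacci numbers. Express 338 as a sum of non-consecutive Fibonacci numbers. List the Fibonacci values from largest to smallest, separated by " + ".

Greedily peel off the largest Fibonacci term at each step:
largest Fibonacci ≤ 338 is 233; 338 − 233 = 105
largest Fibonacci ≤ 105 is 89; 105 − 89 = 16
largest Fibonacci ≤ 16 is 13; 16 − 13 = 3
largest Fibonacci ≤ 3 is 3; 3 − 3 = 0
So 338 = 233 + 89 + 13 + 3, with no two terms consecutive in the sequence.

233 + 89 + 13 + 3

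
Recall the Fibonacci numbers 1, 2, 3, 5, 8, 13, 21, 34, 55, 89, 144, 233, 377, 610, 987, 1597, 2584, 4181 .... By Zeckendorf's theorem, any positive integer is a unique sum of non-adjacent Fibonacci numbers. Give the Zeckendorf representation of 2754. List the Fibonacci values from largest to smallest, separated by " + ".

2584 + 144 + 21 + 5

subtract 2584 from 2754: 170 remains
subtract 144 from 170: 26 remains
subtract 21 from 26: 5 remains
subtract 5 from 5: 0 remains
So 2754 = 2584 + 144 + 21 + 5, with no two terms consecutive in the sequence.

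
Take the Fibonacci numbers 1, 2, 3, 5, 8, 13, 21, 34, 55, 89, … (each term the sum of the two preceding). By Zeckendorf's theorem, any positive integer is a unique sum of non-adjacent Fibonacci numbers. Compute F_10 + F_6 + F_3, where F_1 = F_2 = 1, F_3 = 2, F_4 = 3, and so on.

65

F_10 + F_6 + F_3 = 55 + 8 + 2 = 65.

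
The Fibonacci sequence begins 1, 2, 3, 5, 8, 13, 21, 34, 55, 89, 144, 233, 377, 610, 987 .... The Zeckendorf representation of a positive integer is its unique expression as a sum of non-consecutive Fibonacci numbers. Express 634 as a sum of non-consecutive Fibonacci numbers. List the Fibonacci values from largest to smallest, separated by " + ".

subtract 610 from 634: 24 remains
subtract 21 from 24: 3 remains
subtract 3 from 3: 0 remains
So 634 = 610 + 21 + 3, with no two terms consecutive in the sequence.

610 + 21 + 3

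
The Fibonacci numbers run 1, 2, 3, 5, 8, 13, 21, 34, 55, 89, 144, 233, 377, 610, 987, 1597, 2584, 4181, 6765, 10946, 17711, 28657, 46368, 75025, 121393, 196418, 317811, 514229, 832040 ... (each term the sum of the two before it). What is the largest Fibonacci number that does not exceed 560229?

514229 ≤ 560229 < 832040, so the largest Fibonacci number not exceeding 560229 is 514229.

514229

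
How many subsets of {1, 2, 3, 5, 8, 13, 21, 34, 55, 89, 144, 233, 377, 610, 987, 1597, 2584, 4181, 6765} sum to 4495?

Starting from the Zeckendorf form and repeatedly splitting a term F_k into F_{k−1} + F_{k−2} (when neither is already used) reaches every representation.
4495 = 4181+233+55+21+5 = 4181+233+55+21+3+2 = 4181+233+55+13+8+5 = 4181+144+89+55+21+5 = … (38 more), for 42 in all.

42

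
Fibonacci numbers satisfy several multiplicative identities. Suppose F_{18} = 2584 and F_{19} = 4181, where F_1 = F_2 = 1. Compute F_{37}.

By F_{2k+1} = F_k² + F_{k+1}²: F_{37} = 2584² + 4181² = 6677056 + 17480761 = 24157817.

24157817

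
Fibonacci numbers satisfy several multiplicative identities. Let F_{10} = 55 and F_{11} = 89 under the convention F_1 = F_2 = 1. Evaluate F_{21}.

By F_{2k+1} = F_k² + F_{k+1}²: F_{21} = 55² + 89² = 3025 + 7921 = 10946.

10946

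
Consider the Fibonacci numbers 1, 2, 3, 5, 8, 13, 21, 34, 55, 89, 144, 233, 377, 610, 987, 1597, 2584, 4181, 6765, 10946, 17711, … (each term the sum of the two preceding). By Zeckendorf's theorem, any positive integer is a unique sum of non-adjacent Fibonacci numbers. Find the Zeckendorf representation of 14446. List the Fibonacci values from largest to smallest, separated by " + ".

10946 + 2584 + 610 + 233 + 55 + 13 + 5

take 10946 (≤ 14446); 14446 − 10946 = 3500
take 2584 (≤ 3500); 3500 − 2584 = 916
take 610 (≤ 916); 916 − 610 = 306
take 233 (≤ 306); 306 − 233 = 73
take 55 (≤ 73); 73 − 55 = 18
take 13 (≤ 18); 18 − 13 = 5
take 5 (≤ 5); 5 − 5 = 0
So 14446 = 10946 + 2584 + 610 + 233 + 55 + 13 + 5, with no two terms consecutive in the sequence.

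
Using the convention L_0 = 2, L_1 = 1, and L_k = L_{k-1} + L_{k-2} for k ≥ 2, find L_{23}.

64079

Iterating the recurrence up to L_{19} = 9349 and L_{18} = 5778:
L_{20} = L_{19} + L_{18} = 9349 + 5778 = 15127
L_{21} = L_{20} + L_{19} = 15127 + 9349 = 24476
L_{22} = L_{21} + L_{20} = 24476 + 15127 = 39603
L_{23} = L_{22} + L_{21} = 39603 + 24476 = 64079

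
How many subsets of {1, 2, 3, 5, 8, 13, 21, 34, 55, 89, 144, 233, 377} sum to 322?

9

Starting from the Zeckendorf form and repeatedly splitting a term F_k into F_{k−1} + F_{k−2} (when neither is already used) reaches every representation.
322 = 233+89 = 233+55+34 = 233+55+21+13 = … (6 more), for 9 in all.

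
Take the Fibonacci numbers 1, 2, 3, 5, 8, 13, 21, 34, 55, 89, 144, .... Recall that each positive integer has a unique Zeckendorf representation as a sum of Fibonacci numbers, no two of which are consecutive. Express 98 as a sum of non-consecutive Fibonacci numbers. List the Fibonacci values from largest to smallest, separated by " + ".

89 + 8 + 1

Repeatedly subtract the largest Fibonacci number that fits:
98 − 89 = 9
9 − 8 = 1
1 − 1 = 0
So 98 = 89 + 8 + 1, with no two terms consecutive in the sequence.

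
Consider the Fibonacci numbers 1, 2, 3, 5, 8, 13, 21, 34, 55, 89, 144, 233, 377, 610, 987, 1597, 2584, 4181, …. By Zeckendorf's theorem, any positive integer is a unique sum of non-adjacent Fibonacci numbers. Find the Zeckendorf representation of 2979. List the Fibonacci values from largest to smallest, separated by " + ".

2979 − 2584 = 395
395 − 377 = 18
18 − 13 = 5
5 − 5 = 0
So 2979 = 2584 + 377 + 13 + 5, with no two terms consecutive in the sequence.

2584 + 377 + 13 + 5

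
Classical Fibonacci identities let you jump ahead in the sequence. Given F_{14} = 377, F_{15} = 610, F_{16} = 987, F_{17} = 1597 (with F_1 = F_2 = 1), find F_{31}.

By the addition formula F_{m+n} = F_m F_{n+1} + F_{m−1} F_n with m=17, n=14: F_{31} = 1597·610 + 987·377 = 974170 + 372099 = 1346269.

1346269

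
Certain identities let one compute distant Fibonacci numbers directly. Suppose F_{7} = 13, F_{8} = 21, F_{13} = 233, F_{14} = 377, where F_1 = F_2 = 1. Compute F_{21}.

By the addition formula F_{m+n} = F_m F_{n+1} + F_{m−1} F_n with m=8, n=13: F_{21} = 21·377 + 13·233 = 7917 + 3029 = 10946.

10946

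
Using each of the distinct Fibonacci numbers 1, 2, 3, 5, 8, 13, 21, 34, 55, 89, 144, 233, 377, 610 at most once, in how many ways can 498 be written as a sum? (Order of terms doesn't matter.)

16

498 = 377+89+21+8+3 = 377+89+21+8+2+1 = 377+55+34+21+8+3 = 233+144+89+21+8+3 = … (12 more), for 16 in all.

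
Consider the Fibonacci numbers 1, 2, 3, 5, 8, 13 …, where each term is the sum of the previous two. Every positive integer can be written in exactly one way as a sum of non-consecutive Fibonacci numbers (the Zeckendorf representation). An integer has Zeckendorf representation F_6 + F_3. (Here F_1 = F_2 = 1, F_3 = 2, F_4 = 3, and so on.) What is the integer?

10

F_6 + F_3 = 8 + 2 = 10.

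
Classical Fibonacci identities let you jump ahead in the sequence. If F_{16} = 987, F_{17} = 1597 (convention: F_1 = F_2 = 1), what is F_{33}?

By the addition formula F_{m+n} = F_m F_{n+1} + F_{m−1} F_n with m=17, n=16: F_{33} = 1597·1597 + 987·987 = 2550409 + 974169 = 3524578.

3524578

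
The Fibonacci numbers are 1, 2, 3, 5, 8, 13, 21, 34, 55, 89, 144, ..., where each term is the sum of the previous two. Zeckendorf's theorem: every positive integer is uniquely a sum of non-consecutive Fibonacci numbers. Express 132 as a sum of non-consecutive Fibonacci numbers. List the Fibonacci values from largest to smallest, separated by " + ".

89 + 34 + 8 + 1

largest Fibonacci ≤ 132 is 89; 132 − 89 = 43
largest Fibonacci ≤ 43 is 34; 43 − 34 = 9
largest Fibonacci ≤ 9 is 8; 9 − 8 = 1
largest Fibonacci ≤ 1 is 1; 1 − 1 = 0
So 132 = 89 + 34 + 8 + 1, with no two terms consecutive in the sequence.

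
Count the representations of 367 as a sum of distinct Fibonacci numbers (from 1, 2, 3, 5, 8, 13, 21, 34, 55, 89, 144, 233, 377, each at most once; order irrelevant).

Each representation comes from the Zeckendorf form by replacing some F_k with F_{k−1} + F_{k−2} where possible.
367 = 233+89+34+8+3 = 233+89+34+8+2+1 = 233+89+21+13+8+3 = … (9 more), for 12 in all.

12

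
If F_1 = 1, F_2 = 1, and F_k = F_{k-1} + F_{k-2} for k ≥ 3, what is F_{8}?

21

F_{2} = F_{1} + F_{0} = 1 + 0 = 1
F_{3} = F_{2} + F_{1} = 1 + 1 = 2
F_{4} = F_{3} + F_{2} = 2 + 1 = 3
F_{5} = F_{4} + F_{3} = 3 + 2 = 5
F_{6} = F_{5} + F_{4} = 5 + 3 = 8
F_{7} = F_{6} + F_{5} = 8 + 5 = 13
F_{8} = F_{7} + F_{6} = 13 + 8 = 21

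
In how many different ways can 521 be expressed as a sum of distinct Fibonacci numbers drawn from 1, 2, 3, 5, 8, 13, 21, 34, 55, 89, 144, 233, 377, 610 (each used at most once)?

521 = 377+144 = 377+89+55 = 377+89+34+21 = 233+144+89+55 = 377+89+34+13+8 = … (6 more), for 11 in all.

11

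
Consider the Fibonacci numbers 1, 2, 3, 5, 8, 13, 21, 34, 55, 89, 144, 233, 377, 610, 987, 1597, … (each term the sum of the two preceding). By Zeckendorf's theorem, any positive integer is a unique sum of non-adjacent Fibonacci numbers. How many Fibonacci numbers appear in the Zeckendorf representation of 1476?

5

1476 − 987 = 489
489 − 377 = 112
112 − 89 = 23
23 − 21 = 2
2 − 2 = 0
1476 = 987 + 377 + 89 + 21 + 2, which has 5 terms.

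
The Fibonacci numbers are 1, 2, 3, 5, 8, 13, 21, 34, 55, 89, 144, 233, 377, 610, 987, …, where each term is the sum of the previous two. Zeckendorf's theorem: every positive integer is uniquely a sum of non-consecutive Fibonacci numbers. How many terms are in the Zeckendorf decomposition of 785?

5

Greedy algorithm:
subtract 610 from 785: 175 remains
subtract 144 from 175: 31 remains
subtract 21 from 31: 10 remains
subtract 8 from 10: 2 remains
subtract 2 from 2: 0 remains
785 = 610 + 144 + 21 + 8 + 2, which has 5 terms.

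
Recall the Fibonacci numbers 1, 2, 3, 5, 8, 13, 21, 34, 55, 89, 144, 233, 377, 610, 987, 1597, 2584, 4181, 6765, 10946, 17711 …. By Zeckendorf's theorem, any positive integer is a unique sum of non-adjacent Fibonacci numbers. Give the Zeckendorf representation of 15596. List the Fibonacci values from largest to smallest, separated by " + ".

10946 + 4181 + 377 + 89 + 3

subtract 10946 from 15596: 4650 remains
subtract 4181 from 4650: 469 remains
subtract 377 from 469: 92 remains
subtract 89 from 92: 3 remains
subtract 3 from 3: 0 remains
So 15596 = 10946 + 4181 + 377 + 89 + 3, with no two terms consecutive in the sequence.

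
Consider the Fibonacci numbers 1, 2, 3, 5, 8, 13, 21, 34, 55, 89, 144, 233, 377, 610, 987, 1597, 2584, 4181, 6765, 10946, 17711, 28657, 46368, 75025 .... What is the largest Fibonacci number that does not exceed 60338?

46368

46368 ≤ 60338 < 75025, so the largest Fibonacci number not exceeding 60338 is 46368.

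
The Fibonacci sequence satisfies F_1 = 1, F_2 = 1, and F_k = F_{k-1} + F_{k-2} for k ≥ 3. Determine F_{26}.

121393

Iterating the recurrence up to F_{19} = 4181 and F_{18} = 2584:
F_{20} = F_{19} + F_{18} = 4181 + 2584 = 6765
F_{21} = F_{20} + F_{19} = 6765 + 4181 = 10946
F_{22} = F_{21} + F_{20} = 10946 + 6765 = 17711
F_{23} = F_{22} + F_{21} = 17711 + 10946 = 28657
F_{24} = F_{23} + F_{22} = 28657 + 17711 = 46368
F_{25} = F_{24} + F_{23} = 46368 + 28657 = 75025
F_{26} = F_{25} + F_{24} = 75025 + 46368 = 121393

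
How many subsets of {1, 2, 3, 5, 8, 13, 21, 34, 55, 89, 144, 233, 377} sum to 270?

16

270 = 233+34+3 = 233+34+2+1 = 233+21+13+3 = … (13 more), for 16 in all.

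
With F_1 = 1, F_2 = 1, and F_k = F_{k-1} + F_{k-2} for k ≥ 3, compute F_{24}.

Iterating the recurrence up to F_{18} = 2584 and F_{17} = 1597:
F_{19} = F_{18} + F_{17} = 2584 + 1597 = 4181
F_{20} = F_{19} + F_{18} = 4181 + 2584 = 6765
F_{21} = F_{20} + F_{19} = 6765 + 4181 = 10946
F_{22} = F_{21} + F_{20} = 10946 + 6765 = 17711
F_{23} = F_{22} + F_{21} = 17711 + 10946 = 28657
F_{24} = F_{23} + F_{22} = 28657 + 17711 = 46368

46368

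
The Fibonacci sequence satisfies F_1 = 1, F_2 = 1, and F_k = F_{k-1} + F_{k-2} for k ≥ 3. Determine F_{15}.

Iterating the recurrence up to F_{8} = 21 and F_{7} = 13:
F_{9} = F_{8} + F_{7} = 21 + 13 = 34
F_{10} = F_{9} + F_{8} = 34 + 21 = 55
F_{11} = F_{10} + F_{9} = 55 + 34 = 89
F_{12} = F_{11} + F_{10} = 89 + 55 = 144
F_{13} = F_{12} + F_{11} = 144 + 89 = 233
F_{14} = F_{13} + F_{12} = 233 + 144 = 377
F_{15} = F_{14} + F_{13} = 377 + 233 = 610

610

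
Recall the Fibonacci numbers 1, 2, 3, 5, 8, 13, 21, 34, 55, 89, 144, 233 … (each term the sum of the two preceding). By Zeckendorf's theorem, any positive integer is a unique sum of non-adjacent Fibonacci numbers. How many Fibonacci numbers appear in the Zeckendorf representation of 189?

4

take 144 (≤ 189); 189 − 144 = 45
take 34 (≤ 45); 45 − 34 = 11
take 8 (≤ 11); 11 − 8 = 3
take 3 (≤ 3); 3 − 3 = 0
189 = 144 + 34 + 8 + 3, which has 4 terms.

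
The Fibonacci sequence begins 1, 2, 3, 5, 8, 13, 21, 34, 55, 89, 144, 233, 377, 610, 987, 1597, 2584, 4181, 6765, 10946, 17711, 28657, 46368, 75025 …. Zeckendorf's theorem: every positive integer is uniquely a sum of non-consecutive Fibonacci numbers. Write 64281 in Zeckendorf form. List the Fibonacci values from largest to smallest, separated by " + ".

46368 ≤ 64281 < 75025, so take 46368; remainder 17913
17711 ≤ 17913 < 28657, so take 17711; remainder 202
144 ≤ 202 < 233, so take 144; remainder 58
55 ≤ 58 < 89, so take 55; remainder 3
3 ≤ 3 < 5, so take 3; remainder 0
So 64281 = 46368 + 17711 + 144 + 55 + 3, with no two terms consecutive in the sequence.

46368 + 17711 + 144 + 55 + 3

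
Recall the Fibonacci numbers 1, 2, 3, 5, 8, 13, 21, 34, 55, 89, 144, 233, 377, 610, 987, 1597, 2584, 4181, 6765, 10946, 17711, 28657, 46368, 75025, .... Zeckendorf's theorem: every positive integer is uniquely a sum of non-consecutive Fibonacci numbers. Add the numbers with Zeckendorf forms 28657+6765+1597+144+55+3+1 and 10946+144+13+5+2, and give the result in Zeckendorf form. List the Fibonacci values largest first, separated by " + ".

46368 + 1597 + 233 + 89 + 34 + 8 + 3

The two numbers are 37222 and 11110, so their sum is 48332.
Repeatedly subtract the largest Fibonacci number that fits:
subtract 46368 from 48332: 1964 remains
subtract 1597 from 1964: 367 remains
subtract 233 from 367: 134 remains
subtract 89 from 134: 45 remains
subtract 34 from 45: 11 remains
subtract 8 from 11: 3 remains
subtract 3 from 3: 0 remains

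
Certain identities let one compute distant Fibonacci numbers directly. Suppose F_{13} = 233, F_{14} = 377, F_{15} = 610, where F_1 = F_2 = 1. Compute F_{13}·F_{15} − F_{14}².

233·610 − 377² = 142130 − 142129 = 1. (Cassini's identity: F_{k−1}F_{k+1} − F_k² = (−1)^k.)

1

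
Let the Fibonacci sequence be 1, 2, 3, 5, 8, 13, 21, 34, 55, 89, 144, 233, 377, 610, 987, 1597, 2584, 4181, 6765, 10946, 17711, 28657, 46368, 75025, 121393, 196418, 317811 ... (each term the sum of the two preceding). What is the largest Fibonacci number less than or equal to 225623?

196418 ≤ 225623 < 317811, so the largest Fibonacci number not exceeding 225623 is 196418.

196418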